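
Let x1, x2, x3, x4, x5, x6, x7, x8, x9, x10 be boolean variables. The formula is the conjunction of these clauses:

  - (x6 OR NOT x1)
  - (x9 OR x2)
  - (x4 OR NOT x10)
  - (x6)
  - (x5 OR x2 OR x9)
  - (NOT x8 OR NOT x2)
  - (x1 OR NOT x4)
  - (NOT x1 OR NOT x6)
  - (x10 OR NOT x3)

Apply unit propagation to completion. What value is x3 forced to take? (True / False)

False

(x6) stands alone — x6 = True.
From (NOT x6 OR NOT x1) and x6 = True: x1 = False.
In (NOT x4 OR x1), x1 is now false; NOT x4 must hold, so x4 = False.
From (NOT x10 OR x4) and x4 = False: x10 = False.
(NOT x3 OR x10) with x10 = False leaves only NOT x3, so x3 = False.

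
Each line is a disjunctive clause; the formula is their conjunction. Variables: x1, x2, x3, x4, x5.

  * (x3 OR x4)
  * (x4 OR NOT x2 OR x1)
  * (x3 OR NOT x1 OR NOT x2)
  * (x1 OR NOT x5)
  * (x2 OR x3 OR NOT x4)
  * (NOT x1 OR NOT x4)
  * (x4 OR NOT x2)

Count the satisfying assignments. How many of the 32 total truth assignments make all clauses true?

Satisfying assignments:
  x1=F x2=F x3=T x4=F x5=F
  x1=F x2=F x3=T x4=T x5=F
  x1=F x2=T x3=F x4=T x5=F
  x1=F x2=T x3=T x4=T x5=F
  x1=T x2=F x3=T x4=F x5=F
  x1=T x2=F x3=T x4=F x5=T
Count: 6.

6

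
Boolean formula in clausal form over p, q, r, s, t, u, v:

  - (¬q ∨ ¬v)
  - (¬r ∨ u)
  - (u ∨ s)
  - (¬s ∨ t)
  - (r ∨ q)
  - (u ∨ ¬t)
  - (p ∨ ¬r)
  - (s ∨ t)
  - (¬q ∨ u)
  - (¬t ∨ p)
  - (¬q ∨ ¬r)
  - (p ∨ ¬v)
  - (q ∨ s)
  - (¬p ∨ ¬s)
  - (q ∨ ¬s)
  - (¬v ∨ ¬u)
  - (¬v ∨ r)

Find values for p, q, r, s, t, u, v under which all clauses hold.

Pure literal: v appears only negated; assign v = False.
Set p = True and propagate.
  then s is forced to False.
  then u is forced to True.
  then t is forced to True.
  then q is forced to True.
  then r is forced to False.

p = 1  q = 1  r = 0  s = 0  t = 1  u = 1  v = 0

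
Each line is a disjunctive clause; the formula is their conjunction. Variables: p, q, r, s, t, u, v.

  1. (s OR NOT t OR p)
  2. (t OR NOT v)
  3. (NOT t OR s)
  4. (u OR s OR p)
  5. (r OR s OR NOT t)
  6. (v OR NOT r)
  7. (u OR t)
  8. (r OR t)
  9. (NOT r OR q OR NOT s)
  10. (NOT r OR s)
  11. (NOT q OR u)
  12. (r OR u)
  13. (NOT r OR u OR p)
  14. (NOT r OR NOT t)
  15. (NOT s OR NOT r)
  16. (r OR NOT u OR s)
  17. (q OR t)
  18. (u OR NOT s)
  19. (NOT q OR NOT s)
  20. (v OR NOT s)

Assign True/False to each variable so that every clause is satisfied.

p=True  q=False  r=False  s=True  t=True  u=True  v=True

Check each clause:
  1. (s OR p OR NOT t) — p is true.
  2. (t OR NOT v) — t is true.
  3. (s OR NOT t) — s is true.
  4. (p OR u OR s) — p is true.
  5. (s OR NOT t OR r) — s is true.
  6. (NOT r OR v) — NOT r is true.
  7. (u OR t) — t is true.
  8. (r OR t) — t is true.
  9. (q OR NOT s OR NOT r) — NOT r is true.
  10. (NOT r OR s) — s is true.
  11. (u OR NOT q) — u is true.
  12. (u OR r) — u is true.
  13. (NOT r OR u OR p) — p is true.
  14. (NOT t OR NOT r) — NOT r is true.
  15. (NOT s OR NOT r) — NOT r is true.
  16. (NOT u OR r OR s) — s is true.
  17. (t OR q) — t is true.
  18. (u OR NOT s) — u is true.
  19. (NOT s OR NOT q) — NOT q is true.
  20. (v OR NOT s) — v is true.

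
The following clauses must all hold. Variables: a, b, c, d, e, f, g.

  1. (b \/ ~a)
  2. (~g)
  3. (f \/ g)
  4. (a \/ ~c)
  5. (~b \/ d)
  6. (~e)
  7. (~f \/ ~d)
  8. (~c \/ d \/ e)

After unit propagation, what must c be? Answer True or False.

(~g) is a unit clause: g = False.
(f \/ g): since g = False, the clause reduces to (f). f = True.
Unit clause (~e) sets e = False.
From (~f \/ ~d) and f = True: d = False.
(~b \/ d): since d = False, the clause reduces to (~b). b = False.
(b \/ ~a) with b = False leaves only ~a, so a = False.
From (~c \/ a) and a = False: c = False.

False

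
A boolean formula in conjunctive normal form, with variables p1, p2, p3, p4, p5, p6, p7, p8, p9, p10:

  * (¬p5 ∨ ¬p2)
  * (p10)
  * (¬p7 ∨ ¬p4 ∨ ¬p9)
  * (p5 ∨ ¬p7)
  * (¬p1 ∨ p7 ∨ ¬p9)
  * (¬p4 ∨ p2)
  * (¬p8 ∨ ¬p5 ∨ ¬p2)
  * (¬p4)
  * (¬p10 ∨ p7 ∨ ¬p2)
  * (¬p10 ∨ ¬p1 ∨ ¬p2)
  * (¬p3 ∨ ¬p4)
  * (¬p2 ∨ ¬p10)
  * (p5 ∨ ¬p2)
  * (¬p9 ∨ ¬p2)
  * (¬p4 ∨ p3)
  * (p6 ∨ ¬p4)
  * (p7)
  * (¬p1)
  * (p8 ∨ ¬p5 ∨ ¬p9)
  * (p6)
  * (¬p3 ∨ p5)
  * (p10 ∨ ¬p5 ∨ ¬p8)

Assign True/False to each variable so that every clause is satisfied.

p1=0, p2=0, p3=1, p4=0, p5=1, p6=1, p7=1, p8=1, p9=1, p10=1

Check each clause:
  1. (¬p5 ∨ ¬p2) — ¬p2 is true.
  2. (p10) — p10 is true.
  3. (¬p4 ∨ ¬p7 ∨ ¬p9) — ¬p4 is true.
  4. (¬p7 ∨ p5) — p5 is true.
  5. (¬p9 ∨ ¬p1 ∨ p7) — ¬p1 is true.
  6. (p2 ∨ ¬p4) — ¬p4 is true.
  7. (¬p2 ∨ ¬p8 ∨ ¬p5) — ¬p2 is true.
  8. (¬p4) — ¬p4 is true.
  9. (¬p2 ∨ ¬p10 ∨ p7) — ¬p2 is true.
  10. (¬p1 ∨ ¬p10 ∨ ¬p2) — ¬p2 is true.
  11. (¬p4 ∨ ¬p3) — ¬p4 is true.
  12. (¬p2 ∨ ¬p10) — ¬p2 is true.
  13. (¬p2 ∨ p5) — p5 is true.
  14. (¬p9 ∨ ¬p2) — ¬p2 is true.
  15. (p3 ∨ ¬p4) — p3 is true.
  16. (¬p4 ∨ p6) — ¬p4 is true.
  17. (p7) — p7 is true.
  18. (¬p1) — ¬p1 is true.
  19. (p8 ∨ ¬p5 ∨ ¬p9) — p8 is true.
  20. (p6) — p6 is true.
  21. (p5 ∨ ¬p3) — p5 is true.
  22. (¬p8 ∨ ¬p5 ∨ p10) — p10 is true.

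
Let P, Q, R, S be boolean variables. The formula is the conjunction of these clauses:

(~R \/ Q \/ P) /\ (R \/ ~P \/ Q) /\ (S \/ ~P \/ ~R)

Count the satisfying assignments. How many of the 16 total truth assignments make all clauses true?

Split on P, then R.
  P=T, R=T: remaining (Q,S) ∈ {(F,T); (T,T)} — 2.
  P=T, R=F: remaining (Q,S) ∈ {(T,F); (T,T)} — 2.
  P=F, R=T: remaining (Q,S) ∈ {(T,F); (T,T)} — 2.
  P=F, R=F: remaining (Q,S) ∈ {(F,F); (F,T); (T,F); (T,T)} — 4.
Total: 2 + 2 + 2 + 4 = 10.

10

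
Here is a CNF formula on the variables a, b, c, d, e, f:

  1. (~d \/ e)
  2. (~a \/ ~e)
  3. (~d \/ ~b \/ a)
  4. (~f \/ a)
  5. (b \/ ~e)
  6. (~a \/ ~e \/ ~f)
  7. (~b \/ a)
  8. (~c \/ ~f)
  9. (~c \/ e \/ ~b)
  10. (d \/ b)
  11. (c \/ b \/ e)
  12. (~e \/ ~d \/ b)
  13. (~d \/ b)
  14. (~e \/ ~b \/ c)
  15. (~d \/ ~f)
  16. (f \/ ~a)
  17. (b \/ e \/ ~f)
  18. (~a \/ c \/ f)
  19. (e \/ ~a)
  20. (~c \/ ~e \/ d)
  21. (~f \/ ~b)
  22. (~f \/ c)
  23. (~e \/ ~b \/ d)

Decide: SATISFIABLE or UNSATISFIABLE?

UNSATISFIABLE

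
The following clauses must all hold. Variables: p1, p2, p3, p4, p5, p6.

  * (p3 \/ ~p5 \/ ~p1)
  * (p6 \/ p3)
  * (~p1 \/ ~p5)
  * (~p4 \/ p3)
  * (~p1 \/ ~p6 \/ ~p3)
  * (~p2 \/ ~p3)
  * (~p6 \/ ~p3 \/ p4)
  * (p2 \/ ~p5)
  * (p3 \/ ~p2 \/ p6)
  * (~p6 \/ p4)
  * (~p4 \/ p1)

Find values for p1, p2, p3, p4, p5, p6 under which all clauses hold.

p5 occurs only negated in the remaining clauses — set p5 = False.
Set p1 = False and propagate.
  then p4 is forced to False.
  then p6 is forced to False.
  then p3 is forced to True.
  then p2 is forced to False.
Check each clause:
  1. (~p1 \/ p3 \/ ~p5) — p3 is true.
  2. (p3 \/ p6) — p3 is true.
  3. (~p5 \/ ~p1) — ~p5 is true.
  4. (~p4 \/ p3) — p3 is true.
  5. (~p3 \/ ~p6 \/ ~p1) — ~p6 is true.
  6. (~p2 \/ ~p3) — ~p2 is true.
  7. (~p3 \/ ~p6 \/ p4) — ~p6 is true.
  8. (p2 \/ ~p5) — ~p5 is true.
  9. (p3 \/ ~p2 \/ p6) — p3 is true.
  10. (~p6 \/ p4) — ~p6 is true.
  11. (p1 \/ ~p4) — ~p4 is true.

p1=False, p2=False, p3=True, p4=False, p5=False, p6=False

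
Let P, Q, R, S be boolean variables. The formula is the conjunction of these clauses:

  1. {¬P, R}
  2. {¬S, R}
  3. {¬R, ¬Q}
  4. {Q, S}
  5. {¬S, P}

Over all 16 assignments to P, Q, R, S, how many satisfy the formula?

2

The models are:
  P=0 Q=1 R=0 S=0
  P=1 Q=0 R=1 S=1
That's 2 in total.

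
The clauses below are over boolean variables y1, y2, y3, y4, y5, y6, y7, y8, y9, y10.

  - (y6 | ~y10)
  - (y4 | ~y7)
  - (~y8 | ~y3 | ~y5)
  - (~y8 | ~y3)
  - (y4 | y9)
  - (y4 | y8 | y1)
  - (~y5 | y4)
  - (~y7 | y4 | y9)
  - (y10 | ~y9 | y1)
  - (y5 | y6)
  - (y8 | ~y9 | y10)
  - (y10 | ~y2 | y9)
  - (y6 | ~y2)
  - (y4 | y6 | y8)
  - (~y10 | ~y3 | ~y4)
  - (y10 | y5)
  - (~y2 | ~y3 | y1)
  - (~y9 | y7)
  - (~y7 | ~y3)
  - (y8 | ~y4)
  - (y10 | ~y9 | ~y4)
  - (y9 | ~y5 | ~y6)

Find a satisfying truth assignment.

y1=1, y2=0, y3=0, y4=1, y5=1, y6=0, y7=1, y8=1, y9=0, y10=0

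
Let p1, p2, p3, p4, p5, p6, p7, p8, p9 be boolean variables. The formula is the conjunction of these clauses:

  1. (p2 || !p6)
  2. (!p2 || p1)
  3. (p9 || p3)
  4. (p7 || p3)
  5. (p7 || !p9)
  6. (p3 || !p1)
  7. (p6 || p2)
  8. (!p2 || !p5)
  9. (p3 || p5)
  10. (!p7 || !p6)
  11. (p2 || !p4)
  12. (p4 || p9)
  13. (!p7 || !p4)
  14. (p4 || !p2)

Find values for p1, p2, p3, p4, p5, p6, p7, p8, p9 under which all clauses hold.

p1=T  p2=T  p3=T  p4=T  p5=F  p6=T  p7=F  p8=T  p9=F

Pure literal: p3 appears only positively; assign p3 = True.
Branch on p1: take p1 = True.
Branch on p2: take p2 = True.
  then p5 is forced to False.
  then p4 is forced to True.
  then p7 is forced to False.
  then p9 is forced to False.
p6, p8 are now unconstrained; take p6 = True, p8 = True.
Every clause has at least one true literal under this assignment.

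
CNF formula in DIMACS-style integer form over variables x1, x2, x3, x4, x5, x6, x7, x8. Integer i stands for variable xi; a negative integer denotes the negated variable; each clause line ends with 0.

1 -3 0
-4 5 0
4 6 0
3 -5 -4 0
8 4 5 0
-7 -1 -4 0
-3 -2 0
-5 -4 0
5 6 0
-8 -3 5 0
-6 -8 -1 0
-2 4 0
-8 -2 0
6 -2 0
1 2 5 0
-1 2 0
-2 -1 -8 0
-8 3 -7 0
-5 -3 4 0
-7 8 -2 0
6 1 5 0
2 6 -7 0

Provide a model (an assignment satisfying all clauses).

Try x1 = False.
  then x3 is forced to False.
For the remaining variables, x2 = False, x4 = False, x5 = True, x6 = True, x7 = True, x8 = False works.
Every clause has at least one true literal under this assignment.

x1 = 0  x2 = 0  x3 = 0  x4 = 0  x5 = 1  x6 = 1  x7 = 1  x8 = 0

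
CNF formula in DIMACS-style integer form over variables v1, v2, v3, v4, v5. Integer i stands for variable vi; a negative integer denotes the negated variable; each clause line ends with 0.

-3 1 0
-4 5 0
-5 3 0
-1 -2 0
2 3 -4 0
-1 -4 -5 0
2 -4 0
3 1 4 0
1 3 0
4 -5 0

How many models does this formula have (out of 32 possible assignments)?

2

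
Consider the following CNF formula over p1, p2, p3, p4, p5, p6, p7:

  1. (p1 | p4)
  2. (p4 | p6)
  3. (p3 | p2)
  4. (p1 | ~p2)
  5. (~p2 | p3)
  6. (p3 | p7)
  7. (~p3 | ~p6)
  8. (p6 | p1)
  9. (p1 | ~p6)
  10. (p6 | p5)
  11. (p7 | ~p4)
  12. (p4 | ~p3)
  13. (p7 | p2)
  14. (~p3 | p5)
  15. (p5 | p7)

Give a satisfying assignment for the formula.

p1 = T, p2 = T, p3 = T, p4 = T, p5 = T, p6 = F, p7 = T

p1 occurs only positively in the remaining clauses — set p1 = True.
Pure literal: p5 appears only positively; assign p5 = True.
Set p2 = True and propagate.
  then p3 is forced to True.
  then p6 is forced to False.
  then p4 is forced to True.
  then p7 is forced to True.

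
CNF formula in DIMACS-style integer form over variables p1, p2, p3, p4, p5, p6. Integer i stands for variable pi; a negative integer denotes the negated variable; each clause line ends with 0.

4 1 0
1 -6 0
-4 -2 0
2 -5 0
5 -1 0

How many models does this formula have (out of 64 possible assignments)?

6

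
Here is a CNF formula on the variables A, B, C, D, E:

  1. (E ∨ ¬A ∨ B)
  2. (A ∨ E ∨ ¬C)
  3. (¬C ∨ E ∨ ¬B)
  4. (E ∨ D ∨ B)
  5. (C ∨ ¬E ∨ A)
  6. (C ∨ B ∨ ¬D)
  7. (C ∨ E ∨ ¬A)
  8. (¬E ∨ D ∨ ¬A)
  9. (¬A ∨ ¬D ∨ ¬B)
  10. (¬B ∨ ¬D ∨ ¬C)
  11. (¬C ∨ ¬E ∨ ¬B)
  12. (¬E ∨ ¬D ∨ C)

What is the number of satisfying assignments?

The models are:
  A=F B=F C=T D=F E=T
  A=F B=F C=T D=T E=T
  A=F B=T C=F D=F E=F
  A=F B=T C=F D=T E=F
  A=T B=F C=T D=T E=T
Count: 5.

5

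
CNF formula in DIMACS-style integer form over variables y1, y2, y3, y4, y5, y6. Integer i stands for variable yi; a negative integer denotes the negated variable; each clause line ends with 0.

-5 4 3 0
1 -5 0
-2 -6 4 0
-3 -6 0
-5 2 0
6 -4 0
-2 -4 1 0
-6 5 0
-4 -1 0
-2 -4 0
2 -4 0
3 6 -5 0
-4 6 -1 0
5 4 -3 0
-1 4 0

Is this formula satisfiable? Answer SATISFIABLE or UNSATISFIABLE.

Branch on y1: take y1 = False.
  then y5 is forced to False.
  then y6 is forced to False.
  then y4 is forced to False.
  then y3 is forced to False.
y2 is now unconstrained; take y2 = False.
Every clause has at least one true literal under this assignment.
So y1 = False, y2 = False, y3 = False, y4 = False, y5 = False, y6 = False is a satisfying assignment.

SATISFIABLE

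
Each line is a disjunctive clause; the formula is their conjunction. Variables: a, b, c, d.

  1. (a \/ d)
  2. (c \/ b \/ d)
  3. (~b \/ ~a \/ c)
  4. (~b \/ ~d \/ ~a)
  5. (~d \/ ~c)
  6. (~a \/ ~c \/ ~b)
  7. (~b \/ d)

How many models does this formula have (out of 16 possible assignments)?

Satisfying assignments:
  a=0 b=0 c=0 d=1
  a=0 b=1 c=0 d=1
  a=1 b=0 c=0 d=1
  a=1 b=0 c=1 d=0
Count: 4.

4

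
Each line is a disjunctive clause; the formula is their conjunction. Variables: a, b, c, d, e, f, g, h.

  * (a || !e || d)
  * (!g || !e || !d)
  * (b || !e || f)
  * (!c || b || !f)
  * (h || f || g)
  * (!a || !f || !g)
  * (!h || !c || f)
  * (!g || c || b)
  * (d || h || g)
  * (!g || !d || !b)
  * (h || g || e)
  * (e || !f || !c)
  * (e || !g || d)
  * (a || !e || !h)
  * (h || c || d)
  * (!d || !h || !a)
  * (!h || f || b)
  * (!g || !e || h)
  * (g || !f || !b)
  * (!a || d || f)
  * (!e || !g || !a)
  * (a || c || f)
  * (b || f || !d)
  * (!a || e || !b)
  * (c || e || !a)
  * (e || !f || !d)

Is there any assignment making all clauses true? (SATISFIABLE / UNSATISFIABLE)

Branch on a: take a = True.
The remaining clauses are satisfied by b = False, c = False, d = False, e = True, f = True, g = False, h = True.
Every clause has at least one true literal under this assignment.
So a=T, b=F, c=F, d=F, e=T, f=T, g=F, h=T is a satisfying assignment.

SATISFIABLE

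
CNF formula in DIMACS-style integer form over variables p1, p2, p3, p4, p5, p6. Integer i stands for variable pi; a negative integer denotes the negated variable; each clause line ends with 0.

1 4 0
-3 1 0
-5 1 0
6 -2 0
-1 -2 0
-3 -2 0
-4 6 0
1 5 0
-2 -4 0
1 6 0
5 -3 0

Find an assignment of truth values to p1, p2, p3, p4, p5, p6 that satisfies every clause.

p1 = True  p2 = False  p3 = False  p4 = False  p5 = False  p6 = False

Pure literal: p2 appears only negated; assign p2 = False.
Pure literal: p3 appears only negated; assign p3 = False.
Try p1 = True.
Set p4 = False and propagate.
p5, p6 are now unconstrained; take p5 = False, p6 = False.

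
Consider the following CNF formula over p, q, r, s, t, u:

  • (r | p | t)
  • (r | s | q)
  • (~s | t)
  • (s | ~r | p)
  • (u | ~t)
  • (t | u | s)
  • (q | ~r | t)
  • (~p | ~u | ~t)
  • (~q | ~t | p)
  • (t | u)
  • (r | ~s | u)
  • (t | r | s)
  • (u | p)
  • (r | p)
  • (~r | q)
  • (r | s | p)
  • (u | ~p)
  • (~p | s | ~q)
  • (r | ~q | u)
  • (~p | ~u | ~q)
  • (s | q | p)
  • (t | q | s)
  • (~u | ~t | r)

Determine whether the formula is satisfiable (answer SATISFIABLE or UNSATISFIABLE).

UNSATISFIABLE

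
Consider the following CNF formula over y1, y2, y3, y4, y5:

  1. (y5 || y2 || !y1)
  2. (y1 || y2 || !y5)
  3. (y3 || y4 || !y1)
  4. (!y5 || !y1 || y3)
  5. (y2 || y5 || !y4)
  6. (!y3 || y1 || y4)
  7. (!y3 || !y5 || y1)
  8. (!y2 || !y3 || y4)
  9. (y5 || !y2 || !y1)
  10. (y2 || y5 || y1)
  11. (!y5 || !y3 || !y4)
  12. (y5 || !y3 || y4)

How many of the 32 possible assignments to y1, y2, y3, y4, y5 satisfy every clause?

6

Satisfying assignments:
  y1=0 y2=1 y3=0 y4=0 y5=0
  y1=0 y2=1 y3=0 y4=0 y5=1
  y1=0 y2=1 y3=0 y4=1 y5=0
  y1=0 y2=1 y3=0 y4=1 y5=1
  y1=0 y2=1 y3=1 y4=1 y5=0
  y1=1 y2=0 y3=1 y4=0 y5=1
That's 6 in total.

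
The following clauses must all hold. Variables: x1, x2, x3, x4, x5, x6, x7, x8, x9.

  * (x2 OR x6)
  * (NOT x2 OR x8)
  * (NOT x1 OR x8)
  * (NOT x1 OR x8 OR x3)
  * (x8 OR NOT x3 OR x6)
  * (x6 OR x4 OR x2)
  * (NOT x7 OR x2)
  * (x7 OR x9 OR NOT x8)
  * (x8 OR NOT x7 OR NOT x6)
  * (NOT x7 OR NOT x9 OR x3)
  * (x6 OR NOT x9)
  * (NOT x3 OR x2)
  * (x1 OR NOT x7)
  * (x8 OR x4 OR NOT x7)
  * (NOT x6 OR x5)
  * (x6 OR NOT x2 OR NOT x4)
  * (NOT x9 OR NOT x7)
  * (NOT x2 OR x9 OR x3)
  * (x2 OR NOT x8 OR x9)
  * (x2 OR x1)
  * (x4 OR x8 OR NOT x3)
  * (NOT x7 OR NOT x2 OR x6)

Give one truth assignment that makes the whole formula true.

Pure literal: x5 appears only positively; assign x5 = True.
Try x1 = False.
  then x7 is forced to False.
  then x2 is forced to True.
  then x8 is forced to True.
  then x9 is forced to True.
  then x6 is forced to True.
x3, x4 are now unconstrained; take x3 = True, x4 = True.
Every clause has at least one true literal under this assignment.

x1=False, x2=True, x3=True, x4=True, x5=True, x6=True, x7=False, x8=True, x9=True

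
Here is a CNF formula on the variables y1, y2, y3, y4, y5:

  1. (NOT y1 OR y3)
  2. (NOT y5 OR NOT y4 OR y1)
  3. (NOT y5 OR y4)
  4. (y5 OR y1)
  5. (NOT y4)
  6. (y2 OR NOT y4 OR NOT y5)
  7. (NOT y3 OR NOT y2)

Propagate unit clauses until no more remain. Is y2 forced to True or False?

False

(NOT y4) stands alone — y4 = False.
In (y4 OR NOT y5), y4 is now false; NOT y5 must hold, so y5 = False.
From (y1 OR y5) and y5 = False: y1 = True.
From (y3 OR NOT y1) and y1 = True: y3 = True.
In (NOT y2 OR NOT y3), NOT y3 is now false; NOT y2 must hold, so y2 = False.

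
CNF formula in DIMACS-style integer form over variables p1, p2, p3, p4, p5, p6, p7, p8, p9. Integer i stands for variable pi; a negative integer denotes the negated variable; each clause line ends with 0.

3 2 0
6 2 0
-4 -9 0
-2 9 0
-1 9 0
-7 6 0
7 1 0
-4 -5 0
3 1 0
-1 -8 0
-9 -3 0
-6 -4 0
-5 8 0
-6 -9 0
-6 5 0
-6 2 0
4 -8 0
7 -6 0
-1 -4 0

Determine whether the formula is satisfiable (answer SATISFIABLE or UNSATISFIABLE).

Branch on p1: take p1 = True.
  then p9 is forced to True.
  then p4 is forced to False.
  then p8 is forced to False.
  then p3 is forced to False.
  then p2 is forced to True.
  then p5 is forced to False.
  then p6 is forced to False.
  then p7 is forced to False.
Every clause has at least one true literal under this assignment.
So p1=1, p2=1, p3=0, p4=0, p5=0, p6=0, p7=0, p8=0, p9=1 is a satisfying assignment.

SATISFIABLE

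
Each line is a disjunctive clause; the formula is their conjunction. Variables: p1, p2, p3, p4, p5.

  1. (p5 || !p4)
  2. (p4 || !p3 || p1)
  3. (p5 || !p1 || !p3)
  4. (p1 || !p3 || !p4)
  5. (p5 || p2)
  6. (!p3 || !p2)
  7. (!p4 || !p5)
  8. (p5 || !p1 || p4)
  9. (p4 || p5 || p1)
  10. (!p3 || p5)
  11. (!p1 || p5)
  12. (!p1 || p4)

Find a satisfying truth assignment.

p1=F, p2=T, p3=F, p4=F, p5=T

Check each clause:
  1. (p5 || !p4) — !p4 is true.
  2. (!p3 || p1 || p4) — !p3 is true.
  3. (!p3 || p5 || !p1) — p5 is true.
  4. (!p4 || !p3 || p1) — !p4 is true.
  5. (p5 || p2) — p2 is true.
  6. (!p3 || !p2) — !p3 is true.
  7. (!p5 || !p4) — !p4 is true.
  8. (p4 || p5 || !p1) — p5 is true.
  9. (p1 || p5 || p4) — p5 is true.
  10. (p5 || !p3) — !p3 is true.
  11. (p5 || !p1) — p5 is true.
  12. (!p1 || p4) — !p1 is true.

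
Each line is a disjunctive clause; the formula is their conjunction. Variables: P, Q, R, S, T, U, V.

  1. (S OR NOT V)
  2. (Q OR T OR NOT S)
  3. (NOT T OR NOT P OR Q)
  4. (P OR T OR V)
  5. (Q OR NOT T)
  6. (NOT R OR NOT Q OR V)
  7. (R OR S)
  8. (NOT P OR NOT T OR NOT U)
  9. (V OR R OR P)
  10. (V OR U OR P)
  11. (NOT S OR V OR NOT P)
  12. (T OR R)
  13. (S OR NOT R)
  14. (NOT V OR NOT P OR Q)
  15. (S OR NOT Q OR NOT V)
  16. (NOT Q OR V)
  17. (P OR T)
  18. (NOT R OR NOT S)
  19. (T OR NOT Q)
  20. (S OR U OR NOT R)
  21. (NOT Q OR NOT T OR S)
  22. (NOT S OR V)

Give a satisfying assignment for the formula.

Try P = True.
Set Q = True and propagate.
  then V is forced to True.
  then S is forced to True.
  then R is forced to False.
  then T is forced to True.
  then U is forced to False.
Every clause has at least one true literal under this assignment.
Check each clause:
  1. (S OR NOT V) — S is true.
  2. (Q OR T OR NOT S) — Q is true.
  3. (Q OR NOT T OR NOT P) — Q is true.
  4. (P OR V OR T) — P is true.
  5. (Q OR NOT T) — Q is true.
  6. (V OR NOT Q OR NOT R) — NOT R is true.
  7. (R OR S) — S is true.
  8. (NOT P OR NOT U OR NOT T) — NOT U is true.
  9. (V OR P OR R) — P is true.
  10. (P OR V OR U) — P is true.
  11. (NOT P OR NOT S OR V) — V is true.
  12. (T OR R) — T is true.
  13. (NOT R OR S) — S is true.
  14. (Q OR NOT V OR NOT P) — Q is true.
  15. (S OR NOT V OR NOT Q) — S is true.
  16. (NOT Q OR V) — V is true.
  17. (P OR T) — P is true.
  18. (NOT R OR NOT S) — NOT R is true.
  19. (T OR NOT Q) — T is true.
  20. (S OR U OR NOT R) — S is true.
  21. (NOT Q OR NOT T OR S) — S is true.
  22. (NOT S OR V) — V is true.

P=T, Q=T, R=F, S=T, T=T, U=F, V=T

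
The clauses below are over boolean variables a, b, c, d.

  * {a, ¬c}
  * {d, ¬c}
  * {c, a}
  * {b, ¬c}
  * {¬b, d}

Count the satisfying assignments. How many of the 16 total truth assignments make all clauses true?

The models are:
  a=T b=F c=F d=F
  a=T b=F c=F d=T
  a=T b=T c=F d=T
  a=T b=T c=T d=T
Count: 4.

4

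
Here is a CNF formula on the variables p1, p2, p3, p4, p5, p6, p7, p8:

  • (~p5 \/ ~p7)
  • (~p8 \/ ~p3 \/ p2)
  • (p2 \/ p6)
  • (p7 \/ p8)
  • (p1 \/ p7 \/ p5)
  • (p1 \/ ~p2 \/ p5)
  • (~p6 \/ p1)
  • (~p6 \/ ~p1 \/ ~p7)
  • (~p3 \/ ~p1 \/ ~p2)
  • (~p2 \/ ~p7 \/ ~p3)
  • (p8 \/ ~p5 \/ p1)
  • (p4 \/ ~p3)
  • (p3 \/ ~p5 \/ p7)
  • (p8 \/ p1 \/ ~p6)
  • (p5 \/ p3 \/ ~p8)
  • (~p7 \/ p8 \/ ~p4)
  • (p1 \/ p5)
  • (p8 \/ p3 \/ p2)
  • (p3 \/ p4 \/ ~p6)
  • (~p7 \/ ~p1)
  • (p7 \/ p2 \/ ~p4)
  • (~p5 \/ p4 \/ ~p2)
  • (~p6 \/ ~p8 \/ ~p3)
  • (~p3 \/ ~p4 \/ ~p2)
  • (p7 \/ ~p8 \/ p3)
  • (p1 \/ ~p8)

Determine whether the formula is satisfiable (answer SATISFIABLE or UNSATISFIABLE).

p3 = True:
  propagation gives p4=True, p2=False, p8=False, p6=True; an empty clause results — contradiction.
p3 = False:
  p1 = True:
    propagation gives p7=False, p8=True; an empty clause results — contradiction.
  p1 = False:
    propagation gives p6=False, p2=True, p5=True, p7=False; an empty clause results — contradiction.
Every branch closes, so no satisfying assignment exists.

UNSATISFIABLE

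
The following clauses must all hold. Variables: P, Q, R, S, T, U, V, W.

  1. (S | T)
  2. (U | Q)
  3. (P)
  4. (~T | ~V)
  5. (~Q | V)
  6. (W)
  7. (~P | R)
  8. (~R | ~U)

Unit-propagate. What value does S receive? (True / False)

Unit clause (P) sets P = True.
(W) is a unit clause: W = True.
In (R | ~P), ~P is now false; R must hold, so R = True.
In (~R | ~U), ~R is now false; ~U must hold, so U = False.
(U | Q): since U = False, the clause reduces to (Q). Q = True.
In (~Q | V), ~Q is now false; V must hold, so V = True.
From (~V | ~T) and V = True: T = False.
(T | S): since T = False, the clause reduces to (S). S = True.

True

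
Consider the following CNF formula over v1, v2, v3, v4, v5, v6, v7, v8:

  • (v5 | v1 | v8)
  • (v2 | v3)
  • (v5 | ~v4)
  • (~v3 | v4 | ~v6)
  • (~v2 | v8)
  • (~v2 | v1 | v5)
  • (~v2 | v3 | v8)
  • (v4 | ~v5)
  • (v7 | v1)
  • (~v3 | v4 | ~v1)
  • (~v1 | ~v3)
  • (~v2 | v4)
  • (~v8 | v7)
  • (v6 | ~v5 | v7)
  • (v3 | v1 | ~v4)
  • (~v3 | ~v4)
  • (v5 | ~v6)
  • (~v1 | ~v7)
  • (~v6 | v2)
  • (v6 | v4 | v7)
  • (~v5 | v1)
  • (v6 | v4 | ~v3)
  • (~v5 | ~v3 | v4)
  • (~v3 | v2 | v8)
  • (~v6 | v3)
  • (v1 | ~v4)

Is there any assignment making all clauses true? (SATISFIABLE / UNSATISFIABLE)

UNSATISFIABLE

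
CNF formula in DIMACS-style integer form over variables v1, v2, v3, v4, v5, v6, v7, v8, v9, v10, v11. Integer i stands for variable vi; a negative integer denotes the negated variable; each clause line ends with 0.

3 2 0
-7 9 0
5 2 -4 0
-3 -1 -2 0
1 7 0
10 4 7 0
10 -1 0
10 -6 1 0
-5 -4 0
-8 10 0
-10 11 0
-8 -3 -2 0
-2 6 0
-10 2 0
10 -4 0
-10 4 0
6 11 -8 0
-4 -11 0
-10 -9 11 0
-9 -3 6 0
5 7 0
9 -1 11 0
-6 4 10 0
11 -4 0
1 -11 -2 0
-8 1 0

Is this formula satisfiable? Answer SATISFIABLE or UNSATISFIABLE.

UNSATISFIABLE

v10 = True:
  propagation gives v11=True, v2=True, v6=True, v4=True; an empty clause results — contradiction.
v10 = False:
  propagation gives v1=False, v7=True, v9=True, v6=False; an empty clause results — contradiction.
Every branch closes, so no satisfying assignment exists.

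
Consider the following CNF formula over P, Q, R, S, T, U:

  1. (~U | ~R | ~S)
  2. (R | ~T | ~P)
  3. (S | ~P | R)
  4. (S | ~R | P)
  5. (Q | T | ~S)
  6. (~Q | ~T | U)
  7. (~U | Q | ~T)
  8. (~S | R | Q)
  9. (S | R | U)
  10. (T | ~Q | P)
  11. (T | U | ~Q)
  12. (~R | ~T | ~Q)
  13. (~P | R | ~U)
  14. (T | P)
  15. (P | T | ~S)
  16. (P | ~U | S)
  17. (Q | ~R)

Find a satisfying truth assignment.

P = F, Q = T, R = F, S = T, T = T, U = T

Branch on P: take P = False.
  then T is forced to True.
Branch on Q: take Q = True.
  then U is forced to True.
  then R is forced to False.
  then S is forced to True.
Every clause has at least one true literal under this assignment.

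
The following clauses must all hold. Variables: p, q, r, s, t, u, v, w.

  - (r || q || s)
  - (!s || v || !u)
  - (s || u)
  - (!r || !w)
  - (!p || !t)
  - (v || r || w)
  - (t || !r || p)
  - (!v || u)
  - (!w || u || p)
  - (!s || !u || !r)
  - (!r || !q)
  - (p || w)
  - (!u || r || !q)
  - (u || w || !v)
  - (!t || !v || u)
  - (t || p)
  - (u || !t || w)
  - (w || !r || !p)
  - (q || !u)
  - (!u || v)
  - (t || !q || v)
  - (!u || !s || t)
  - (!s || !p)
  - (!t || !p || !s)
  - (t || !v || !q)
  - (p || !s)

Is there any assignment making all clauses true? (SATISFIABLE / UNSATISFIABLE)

u = True:
  propagation gives q=True, r=False; an empty clause results — contradiction.
u = False:
  propagation gives s=True, v=False, p=False; an empty clause results — contradiction.
Every branch closes, so no satisfying assignment exists.

UNSATISFIABLE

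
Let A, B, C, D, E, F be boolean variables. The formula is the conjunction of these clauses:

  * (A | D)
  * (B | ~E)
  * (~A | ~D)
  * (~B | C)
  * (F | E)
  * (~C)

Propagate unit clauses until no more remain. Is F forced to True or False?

(~C) is a unit clause: C = False.
(C | ~B): since C = False, the clause reduces to (~B). B = False.
From (B | ~E) and B = False: E = False.
(F | E) with E = False leaves only F, so F = True.

True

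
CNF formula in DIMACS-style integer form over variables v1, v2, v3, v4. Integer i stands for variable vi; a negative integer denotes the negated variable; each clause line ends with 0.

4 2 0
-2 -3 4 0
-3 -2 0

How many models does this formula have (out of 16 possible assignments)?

8

Case analysis on v2 and v3:
  v2=1, v3=1: a clause becomes empty — 0.
  v2=1, v3=0: remaining (v1,v4) ∈ {(0,0); (0,1); (1,0); (1,1)} — 4.
  v2=0, v3=1: remaining (v1,v4) ∈ {(0,1); (1,1)} — 2.
  v2=0, v3=0: remaining (v1,v4) ∈ {(0,1); (1,1)} — 2.
Total: 0 + 4 + 2 + 2 = 8.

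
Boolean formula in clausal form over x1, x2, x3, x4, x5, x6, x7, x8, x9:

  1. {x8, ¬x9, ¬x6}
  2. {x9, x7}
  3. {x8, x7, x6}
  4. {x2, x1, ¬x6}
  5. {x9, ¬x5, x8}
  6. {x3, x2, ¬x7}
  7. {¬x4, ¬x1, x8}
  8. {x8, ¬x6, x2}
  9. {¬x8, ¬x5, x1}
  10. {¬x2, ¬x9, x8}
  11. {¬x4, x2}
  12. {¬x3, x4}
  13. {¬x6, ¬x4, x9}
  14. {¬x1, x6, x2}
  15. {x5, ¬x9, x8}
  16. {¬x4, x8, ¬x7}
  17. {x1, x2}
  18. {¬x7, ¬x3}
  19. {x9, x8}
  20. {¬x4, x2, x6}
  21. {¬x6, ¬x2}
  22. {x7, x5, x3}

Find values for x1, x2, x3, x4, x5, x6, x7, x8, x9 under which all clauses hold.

Branch on x1: take x1 = True.
Branch on x2: take x2 = True.
  then x6 is forced to False.
For the remaining variables, x3 = True, x4 = True, x5 = True, x7 = False, x8 = True, x9 = True works.

x1=1  x2=1  x3=1  x4=1  x5=1  x6=0  x7=0  x8=1  x9=1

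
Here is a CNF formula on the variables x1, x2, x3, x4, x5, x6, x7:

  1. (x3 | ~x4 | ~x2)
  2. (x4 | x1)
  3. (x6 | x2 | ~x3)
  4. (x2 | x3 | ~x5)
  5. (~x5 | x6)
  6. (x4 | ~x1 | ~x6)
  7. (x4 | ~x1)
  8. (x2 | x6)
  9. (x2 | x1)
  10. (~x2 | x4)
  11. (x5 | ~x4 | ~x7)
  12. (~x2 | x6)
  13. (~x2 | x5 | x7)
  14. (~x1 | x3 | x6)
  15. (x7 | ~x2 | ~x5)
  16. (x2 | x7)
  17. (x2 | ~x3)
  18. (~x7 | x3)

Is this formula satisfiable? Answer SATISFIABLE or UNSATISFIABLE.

Set x1 = True and propagate.
  then x4 is forced to True.
The remaining clauses are satisfied by x2 = True, x3 = True, x5 = True, x6 = True, x7 = True.
Every clause has at least one true literal under this assignment.
So x1=T  x2=T  x3=T  x4=T  x5=T  x6=T  x7=T is a satisfying assignment.

SATISFIABLE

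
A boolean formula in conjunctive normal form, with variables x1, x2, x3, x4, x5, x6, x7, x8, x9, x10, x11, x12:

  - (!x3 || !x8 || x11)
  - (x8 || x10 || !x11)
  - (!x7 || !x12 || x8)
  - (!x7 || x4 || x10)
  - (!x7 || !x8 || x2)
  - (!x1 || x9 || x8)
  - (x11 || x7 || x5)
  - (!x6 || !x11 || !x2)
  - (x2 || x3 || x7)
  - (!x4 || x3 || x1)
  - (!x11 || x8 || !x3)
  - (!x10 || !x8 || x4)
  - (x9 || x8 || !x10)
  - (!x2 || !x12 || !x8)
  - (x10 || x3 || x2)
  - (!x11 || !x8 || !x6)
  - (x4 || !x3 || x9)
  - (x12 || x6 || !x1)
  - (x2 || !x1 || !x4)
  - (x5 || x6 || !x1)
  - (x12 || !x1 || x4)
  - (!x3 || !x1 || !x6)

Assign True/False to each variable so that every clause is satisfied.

x1 = 0, x2 = 1, x3 = 1, x4 = 1, x5 = 1, x6 = 1, x7 = 1, x8 = 0, x9 = 1, x10 = 0, x11 = 0, x12 = 0

Pure literal: x5 appears only positively; assign x5 = True.
Pure literal: x9 appears only positively; assign x9 = True.
Try x1 = False.
For the remaining variables, x2 = True, x3 = True, x4 = True, x6 = True, x7 = True, x8 = False, x10 = False, x11 = False, x12 = False works.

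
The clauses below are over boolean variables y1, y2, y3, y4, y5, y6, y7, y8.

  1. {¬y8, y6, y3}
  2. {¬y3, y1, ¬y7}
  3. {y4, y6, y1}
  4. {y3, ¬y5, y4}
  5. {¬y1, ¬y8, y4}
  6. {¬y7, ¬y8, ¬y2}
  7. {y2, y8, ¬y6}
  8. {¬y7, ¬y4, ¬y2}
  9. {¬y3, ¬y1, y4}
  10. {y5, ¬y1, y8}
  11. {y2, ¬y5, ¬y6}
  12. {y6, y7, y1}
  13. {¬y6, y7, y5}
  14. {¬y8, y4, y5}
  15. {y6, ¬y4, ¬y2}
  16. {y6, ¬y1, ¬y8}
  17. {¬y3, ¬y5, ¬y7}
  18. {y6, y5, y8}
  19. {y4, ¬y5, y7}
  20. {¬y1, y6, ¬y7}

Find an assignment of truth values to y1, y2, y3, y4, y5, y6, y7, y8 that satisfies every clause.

Set y1 = True and propagate.
Branch on y2: take y2 = True.
For the remaining variables, y3 = True, y4 = True, y5 = True, y6 = True, y7 = False, y8 = True works.
Check each clause:
  1. {y3, y6, ¬y8} — y3 is true.
  2. {¬y7, ¬y3, y1} — y1 is true.
  3. {y6, y1, y4} — y1 is true.
  4. {¬y5, y3, y4} — y3 is true.
  5. {¬y8, ¬y1, y4} — y4 is true.
  6. {¬y7, ¬y8, ¬y2} — ¬y7 is true.
  7. {¬y6, y2, y8} — y8 is true.
  8. {¬y4, ¬y7, ¬y2} — ¬y7 is true.
  9. {y4, ¬y1, ¬y3} — y4 is true.
  10. {y8, y5, ¬y1} — y8 is true.
  11. {¬y6, y2, ¬y5} — y2 is true.
  12. {y7, y6, y1} — y1 is true.
  13. {¬y6, y7, y5} — y5 is true.
  14. {y5, y4, ¬y8} — y4 is true.
  15. {y6, ¬y2, ¬y4} — y6 is true.
  16. {¬y1, ¬y8, y6} — y6 is true.
  17. {¬y5, ¬y3, ¬y7} — ¬y7 is true.
  18. {y6, y5, y8} — y8 is true.
  19. {y7, ¬y5, y4} — y4 is true.
  20. {¬y7, y6, ¬y1} — ¬y7 is true.

y1=T  y2=T  y3=T  y4=T  y5=T  y6=T  y7=F  y8=T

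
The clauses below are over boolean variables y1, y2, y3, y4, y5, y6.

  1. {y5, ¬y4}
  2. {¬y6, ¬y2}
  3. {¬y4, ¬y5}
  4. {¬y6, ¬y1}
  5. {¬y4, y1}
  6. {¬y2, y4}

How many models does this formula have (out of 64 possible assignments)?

Split on y4, then y1.
  y4=T, y1=T: a clause becomes empty — 0.
  y4=T, y1=F: a clause becomes empty — 0.
  y4=F, y1=T: remaining (y2,y3,y5,y6) ∈ {(F,F,F,F); (F,F,T,F); (F,T,F,F); (F,T,T,F)} — 4.
  y4=F, y1=F: forces y2=F; y3, y5, y6 free → 2^3 = 8.
Total: 0 + 0 + 4 + 8 = 12.

12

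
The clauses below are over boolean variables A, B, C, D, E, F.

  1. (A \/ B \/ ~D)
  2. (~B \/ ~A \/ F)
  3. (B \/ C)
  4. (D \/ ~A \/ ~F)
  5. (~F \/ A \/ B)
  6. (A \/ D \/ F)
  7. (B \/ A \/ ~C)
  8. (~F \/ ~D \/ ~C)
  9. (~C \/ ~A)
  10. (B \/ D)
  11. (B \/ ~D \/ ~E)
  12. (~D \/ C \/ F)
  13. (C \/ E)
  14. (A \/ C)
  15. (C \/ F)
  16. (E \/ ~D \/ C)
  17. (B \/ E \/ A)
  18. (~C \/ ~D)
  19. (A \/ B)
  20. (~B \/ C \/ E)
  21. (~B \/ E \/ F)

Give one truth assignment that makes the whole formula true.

Branch on A: take A = False.
  then C is forced to True.
  then B is forced to True.
  then D is forced to False.
  then F is forced to True.
E is now unconstrained; take E = False.
Every clause has at least one true literal under this assignment.

A = 0, B = 1, C = 1, D = 0, E = 0, F = 1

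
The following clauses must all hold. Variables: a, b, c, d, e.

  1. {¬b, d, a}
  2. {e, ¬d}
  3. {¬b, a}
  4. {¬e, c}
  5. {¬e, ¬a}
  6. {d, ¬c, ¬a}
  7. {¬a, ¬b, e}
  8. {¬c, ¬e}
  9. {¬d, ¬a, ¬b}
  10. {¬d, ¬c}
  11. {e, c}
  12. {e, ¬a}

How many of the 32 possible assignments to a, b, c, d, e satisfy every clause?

Satisfying assignments:
  a=0 b=0 c=1 d=0 e=0
Count: 1.

1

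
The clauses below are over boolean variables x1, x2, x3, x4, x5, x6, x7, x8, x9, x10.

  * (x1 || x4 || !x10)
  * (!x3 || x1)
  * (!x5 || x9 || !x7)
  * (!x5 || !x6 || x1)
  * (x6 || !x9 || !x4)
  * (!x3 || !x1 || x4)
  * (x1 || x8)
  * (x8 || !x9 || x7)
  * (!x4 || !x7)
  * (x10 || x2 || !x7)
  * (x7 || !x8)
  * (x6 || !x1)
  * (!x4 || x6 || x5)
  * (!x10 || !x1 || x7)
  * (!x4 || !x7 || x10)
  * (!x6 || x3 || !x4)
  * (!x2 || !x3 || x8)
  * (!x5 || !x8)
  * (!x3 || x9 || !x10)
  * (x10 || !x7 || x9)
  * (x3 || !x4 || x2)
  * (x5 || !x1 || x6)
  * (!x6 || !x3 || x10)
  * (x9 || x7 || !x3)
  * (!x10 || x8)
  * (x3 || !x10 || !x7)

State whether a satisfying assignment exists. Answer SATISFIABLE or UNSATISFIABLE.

Branch on x1: take x1 = True.
  then x6 is forced to True.
Set x2 = True and propagate.
For the remaining variables, x3 = False, x4 = False, x5 = False, x7 = False, x8 = False, x9 = False, x10 = False works.
So x1=True, x2=True, x3=False, x4=False, x5=False, x6=True, x7=False, x8=False, x9=False, x10=False is a satisfying assignment.

SATISFIABLE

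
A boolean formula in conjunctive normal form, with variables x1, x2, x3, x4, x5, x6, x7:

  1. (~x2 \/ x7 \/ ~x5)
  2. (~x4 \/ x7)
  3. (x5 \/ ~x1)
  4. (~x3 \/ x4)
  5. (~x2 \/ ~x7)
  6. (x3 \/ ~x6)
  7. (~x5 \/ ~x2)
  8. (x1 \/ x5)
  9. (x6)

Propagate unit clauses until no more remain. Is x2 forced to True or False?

False

(x6) is a unit clause: x6 = True.
In (~x6 \/ x3), ~x6 is now false; x3 must hold, so x3 = True.
(~x3 \/ x4): since x3 = True, the clause reduces to (x4). x4 = True.
From (x7 \/ ~x4) and x4 = True: x7 = True.
From (~x7 \/ ~x2) and x7 = True: x2 = False.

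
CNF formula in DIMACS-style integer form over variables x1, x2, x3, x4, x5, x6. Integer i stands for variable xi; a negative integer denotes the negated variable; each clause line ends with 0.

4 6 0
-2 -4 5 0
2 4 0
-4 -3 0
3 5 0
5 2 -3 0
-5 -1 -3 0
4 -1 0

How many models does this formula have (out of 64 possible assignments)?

Split on x4, then x3.
  x4=1, x3=1: a clause becomes empty — 0.
  x4=1, x3=0: forces x5=1; x1, x2, x6 free → 2^3 = 8.
  x4=0, x3=1: remaining (x1,x2,x5,x6) ∈ {(0,1,0,1); (0,1,1,1)} — 2.
  x4=0, x3=0: remaining (x1,x2,x5,x6) ∈ {(0,1,1,1)} — 1.
Total: 0 + 8 + 2 + 1 = 11.

11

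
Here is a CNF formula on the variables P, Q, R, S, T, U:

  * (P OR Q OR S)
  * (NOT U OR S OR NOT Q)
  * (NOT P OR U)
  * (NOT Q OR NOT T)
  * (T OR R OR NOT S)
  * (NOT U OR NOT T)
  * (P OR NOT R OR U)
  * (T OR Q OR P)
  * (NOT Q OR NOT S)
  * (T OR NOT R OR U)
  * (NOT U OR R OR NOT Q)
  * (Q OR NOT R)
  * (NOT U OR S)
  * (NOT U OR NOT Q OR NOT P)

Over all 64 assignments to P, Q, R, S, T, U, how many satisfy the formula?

2

The models are:
  P=0 Q=0 R=0 S=1 T=1 U=0
  P=0 Q=1 R=0 S=0 T=0 U=0
Count: 2.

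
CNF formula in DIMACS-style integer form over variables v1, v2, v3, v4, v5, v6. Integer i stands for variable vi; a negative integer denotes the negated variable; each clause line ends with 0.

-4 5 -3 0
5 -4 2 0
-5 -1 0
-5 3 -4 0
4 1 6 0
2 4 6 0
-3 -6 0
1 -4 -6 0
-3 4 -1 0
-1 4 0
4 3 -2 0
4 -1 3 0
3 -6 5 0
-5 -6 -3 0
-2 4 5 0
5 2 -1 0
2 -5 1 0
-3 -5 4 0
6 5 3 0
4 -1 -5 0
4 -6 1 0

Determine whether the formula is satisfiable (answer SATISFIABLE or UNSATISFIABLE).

SATISFIABLE

Branch on v1: take v1 = False.
Branch on v2: take v2 = True.
For the remaining variables, v3 = True, v4 = True, v5 = True, v6 = False works.
So v1=F  v2=T  v3=T  v4=T  v5=T  v6=F is a satisfying assignment.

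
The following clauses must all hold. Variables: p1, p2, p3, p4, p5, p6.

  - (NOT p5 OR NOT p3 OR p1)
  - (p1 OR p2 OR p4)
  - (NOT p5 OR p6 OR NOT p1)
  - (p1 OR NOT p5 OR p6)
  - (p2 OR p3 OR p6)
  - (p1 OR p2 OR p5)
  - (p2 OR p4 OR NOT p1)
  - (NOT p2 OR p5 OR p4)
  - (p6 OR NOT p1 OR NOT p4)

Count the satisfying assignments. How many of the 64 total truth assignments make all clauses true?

17

Case analysis on p1 and p2:
  p1=T, p2=T: p3 free; 3 ways for (p4,p5,p6) × 2^1 = 6.
  p1=T, p2=F: remaining (p3,p4,p5,p6) ∈ {(F,T,F,T); (F,T,T,T); (T,T,F,T); (T,T,T,T)} — 4.
  p1=F, p2=T: 6 of the 16 assignments to (p3,p4,p5,p6) work.
  p1=F, p2=F: remaining (p3,p4,p5,p6) ∈ {(F,T,T,T)} — 1.
Total: 6 + 4 + 6 + 1 = 17.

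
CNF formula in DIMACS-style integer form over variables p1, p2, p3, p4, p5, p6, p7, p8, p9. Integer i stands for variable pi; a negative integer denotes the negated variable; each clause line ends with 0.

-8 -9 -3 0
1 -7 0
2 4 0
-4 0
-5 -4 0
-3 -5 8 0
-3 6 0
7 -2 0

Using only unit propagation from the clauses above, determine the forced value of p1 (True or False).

True

(~p4) stands alone — p4 = False.
(p2 \/ p4) with p4 = False leaves only p2, so p2 = True.
In (p7 \/ ~p2), ~p2 is now false; p7 must hold, so p7 = True.
From (~p7 \/ p1) and p7 = True: p1 = True.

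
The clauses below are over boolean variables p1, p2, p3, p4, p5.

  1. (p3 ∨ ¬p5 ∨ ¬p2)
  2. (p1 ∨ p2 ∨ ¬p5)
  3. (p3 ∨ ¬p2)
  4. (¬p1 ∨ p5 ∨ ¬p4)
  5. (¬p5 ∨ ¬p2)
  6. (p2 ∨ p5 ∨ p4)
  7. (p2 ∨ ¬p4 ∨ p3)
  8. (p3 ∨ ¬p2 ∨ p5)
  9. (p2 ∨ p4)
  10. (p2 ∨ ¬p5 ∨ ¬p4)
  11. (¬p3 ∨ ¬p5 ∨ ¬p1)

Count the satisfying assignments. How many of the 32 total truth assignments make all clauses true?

4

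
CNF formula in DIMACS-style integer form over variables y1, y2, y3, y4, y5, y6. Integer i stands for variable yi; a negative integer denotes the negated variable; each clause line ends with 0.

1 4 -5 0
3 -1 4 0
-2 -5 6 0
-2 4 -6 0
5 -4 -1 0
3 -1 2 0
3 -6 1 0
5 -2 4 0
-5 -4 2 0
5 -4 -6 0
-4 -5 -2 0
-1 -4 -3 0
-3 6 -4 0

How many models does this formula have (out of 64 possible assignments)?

Case analysis on y4 and y5:
  y4=T, y5=T: a clause becomes empty — 0.
  y4=T, y5=F: remaining (y1,y2,y3,y6) ∈ {(F,F,F,F); (F,T,F,F)} — 2.
  y4=F, y5=T: remaining (y1,y2,y3,y6) ∈ {(T,F,T,F); (T,F,T,T)} — 2.
  y4=F, y5=F: 5 of the 16 assignments to (y1,y2,y3,y6) work.
Total: 0 + 2 + 2 + 5 = 9.

9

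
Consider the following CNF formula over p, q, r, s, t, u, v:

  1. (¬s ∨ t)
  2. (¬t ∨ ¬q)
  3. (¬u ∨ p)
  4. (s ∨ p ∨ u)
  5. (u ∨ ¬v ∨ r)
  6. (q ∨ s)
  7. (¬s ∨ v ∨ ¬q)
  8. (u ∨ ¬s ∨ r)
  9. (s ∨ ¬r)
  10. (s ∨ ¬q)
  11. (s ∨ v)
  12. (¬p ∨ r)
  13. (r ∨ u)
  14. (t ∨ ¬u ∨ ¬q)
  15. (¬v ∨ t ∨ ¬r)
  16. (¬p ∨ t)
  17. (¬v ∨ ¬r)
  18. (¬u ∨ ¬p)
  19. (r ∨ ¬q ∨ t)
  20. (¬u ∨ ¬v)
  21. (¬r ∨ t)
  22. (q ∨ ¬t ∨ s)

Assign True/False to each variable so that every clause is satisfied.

Branch on p: take p = False.
  then u is forced to False.
  then s is forced to True.
  then t is forced to True.
  then q is forced to False.
  then r is forced to True.
  then v is forced to False.

p=0, q=0, r=1, s=1, t=1, u=0, v=0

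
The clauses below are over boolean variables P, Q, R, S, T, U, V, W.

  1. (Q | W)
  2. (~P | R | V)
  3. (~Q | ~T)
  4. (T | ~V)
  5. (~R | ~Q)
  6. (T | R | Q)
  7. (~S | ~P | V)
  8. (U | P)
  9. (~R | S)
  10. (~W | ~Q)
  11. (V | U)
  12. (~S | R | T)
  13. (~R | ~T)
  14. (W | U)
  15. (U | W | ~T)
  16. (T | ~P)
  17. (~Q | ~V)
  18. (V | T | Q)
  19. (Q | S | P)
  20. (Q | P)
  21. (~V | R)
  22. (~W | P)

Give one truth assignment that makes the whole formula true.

U occurs only positively in the remaining clauses — set U = True.
Try P = False.
  then Q is forced to True.
  then T is forced to False.
  then V is forced to False.
  then R is forced to False.
  then W is forced to False.
  then S is forced to False.
Every clause has at least one true literal under this assignment.

P=False, Q=True, R=False, S=False, T=False, U=True, V=False, W=False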